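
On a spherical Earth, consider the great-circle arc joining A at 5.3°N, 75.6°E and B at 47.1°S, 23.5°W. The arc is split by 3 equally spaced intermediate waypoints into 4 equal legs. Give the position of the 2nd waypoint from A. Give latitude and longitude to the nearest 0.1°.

≈ 29.9°S, 38.5°E

Convert each endpoint to a unit vector on the sphere (x = cos φ cos λ, y = cos φ sin λ, z = sin φ).
The central angle between the endpoints is δ = arccos(p₁·p₂) ≈ 1.747 rad (100.1°).
Interpolate at f = 2/4 with slerp weights a = sin((1−f)δ)/sin δ ≈ 0.778, b = sin(fδ)/sin δ ≈ 0.778.
p = a·p₁ + b·p₂ ≈ (0.679, 0.539, -0.498); φ = arcsin(p_z) ≈ -29.89°, λ = atan2(p_y, p_x) ≈ 38.48°.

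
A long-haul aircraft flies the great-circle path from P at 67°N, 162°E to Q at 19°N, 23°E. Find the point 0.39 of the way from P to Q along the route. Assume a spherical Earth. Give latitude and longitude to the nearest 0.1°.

≈ 68.7°N, 57.9°E

Write both endpoints as unit vectors p₁, p₂ with components (cos φ cos λ, cos φ sin λ, sin φ).
The central angle between the endpoints is δ = arccos(p₁·p₂) ≈ 1.550 rad (88.8°).
Interpolate at f = 0.39 with slerp weights a = sin((1−f)δ)/sin δ ≈ 0.811, b = sin(fδ)/sin δ ≈ 0.568.
p = a·p₁ + b·p₂ ≈ (0.193, 0.308, 0.932); φ = arcsin(p_z) ≈ 68.68°, λ = atan2(p_y, p_x) ≈ 57.87°.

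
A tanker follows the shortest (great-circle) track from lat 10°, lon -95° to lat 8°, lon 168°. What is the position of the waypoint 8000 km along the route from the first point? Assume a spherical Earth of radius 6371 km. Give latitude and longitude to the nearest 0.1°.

≈ lat 11.7°, lon -168.4°

Write both endpoints as unit vectors p₁, p₂ with components (cos φ cos λ, cos φ sin λ, sin φ).
The central angle between the endpoints is δ = arccos(p₁·p₂) ≈ 1.666 rad (95.4°). The total great-circle distance is δ·R ≈ 1.666 × 6371 ≈ 10612 km, so the target fraction is f = 8000/10612 ≈ 0.754.
Interpolate at f ≈ 0.754 with slerp weights a = sin((1−f)δ)/sin δ ≈ 0.400, b = sin(fδ)/sin δ ≈ 0.955.
p = a·p₁ + b·p₂ ≈ (-0.959, -0.196, 0.202); φ = arcsin(p_z) ≈ 11.68°, λ = atan2(p_y, p_x) ≈ -168.45°.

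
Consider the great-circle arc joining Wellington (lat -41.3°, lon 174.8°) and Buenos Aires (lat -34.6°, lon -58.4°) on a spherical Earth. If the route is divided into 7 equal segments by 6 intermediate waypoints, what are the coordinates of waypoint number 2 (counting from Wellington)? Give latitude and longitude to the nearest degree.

From cos δ = sin φ₁ sin φ₂ + cos φ₁ cos φ₂ cos Δλ, the central angle is δ ≈ 1.566 rad (89.8°).
Interpolate at f = 2/7 with slerp weights a = sin((1−f)δ)/sin δ ≈ 0.900, b = sin(fδ)/sin δ ≈ 0.433.
p = a·p₁ + b·p₂ ≈ (-0.486, -0.242, -0.839); φ = arcsin(p_z) ≈ -57.09°, λ = atan2(p_y, p_x) ≈ -153.53°.

≈ lat -57°, lon -154°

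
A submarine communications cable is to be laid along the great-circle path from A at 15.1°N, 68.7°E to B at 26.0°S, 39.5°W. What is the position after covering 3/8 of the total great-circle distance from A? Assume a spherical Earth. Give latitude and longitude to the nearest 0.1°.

≈ 3.1°S, 30.2°E

From cos δ = sin φ₁ sin φ₂ + cos φ₁ cos φ₂ cos Δλ, the central angle is δ ≈ 1.966 rad (112.7°).
Interpolate at f = 3/8 with slerp weights a = sin((1−f)δ)/sin δ ≈ 1.021, b = sin(fδ)/sin δ ≈ 0.729.
p = a·p₁ + b·p₂ ≈ (0.863, 0.502, -0.053); φ = arcsin(p_z) ≈ -3.06°, λ = atan2(p_y, p_x) ≈ 30.17°.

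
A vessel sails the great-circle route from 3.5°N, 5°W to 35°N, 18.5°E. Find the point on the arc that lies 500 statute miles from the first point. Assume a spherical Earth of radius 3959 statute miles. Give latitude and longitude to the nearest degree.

Write both endpoints as unit vectors p₁, p₂ with components (cos φ cos λ, cos φ sin λ, sin φ).
The central angle between the endpoints is δ = arccos(p₁·p₂) ≈ 0.668 rad (38.3°). The total great-circle distance is δ·R ≈ 0.668 × 3959 ≈ 2646 mi, so the target fraction is f = 500/2646 ≈ 0.189.
Interpolate at f ≈ 0.189 with slerp weights a = sin((1−f)δ)/sin δ ≈ 0.833, b = sin(fδ)/sin δ ≈ 0.203.
p = a·p₁ + b·p₂ ≈ (0.986, -0.020, 0.167); φ = arcsin(p_z) ≈ 9.64°, λ = atan2(p_y, p_x) ≈ -1.14°.

≈ 10°N, 1°W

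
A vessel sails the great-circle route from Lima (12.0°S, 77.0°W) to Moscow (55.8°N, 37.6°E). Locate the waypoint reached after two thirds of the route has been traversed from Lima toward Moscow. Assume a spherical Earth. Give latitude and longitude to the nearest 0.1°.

Write both endpoints as unit vectors p₁, p₂ with components (cos φ cos λ, cos φ sin λ, sin φ).
The central angle between the endpoints is δ = arccos(p₁·p₂) ≈ 1.983 rad (113.6°).
Interpolate at f = 2/3 with slerp weights a = sin((1−f)δ)/sin δ ≈ 0.670, b = sin(fδ)/sin δ ≈ 1.058.
p = a·p₁ + b·p₂ ≈ (0.619, -0.276, 0.736); φ = arcsin(p_z) ≈ 47.36°, λ = atan2(p_y, p_x) ≈ -24.04°.

≈ 47.4°N, 24.0°W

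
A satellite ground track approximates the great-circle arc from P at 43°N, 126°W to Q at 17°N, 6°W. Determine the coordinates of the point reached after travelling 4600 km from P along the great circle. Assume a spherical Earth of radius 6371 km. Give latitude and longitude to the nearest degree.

Write both endpoints as unit vectors p₁, p₂ with components (cos φ cos λ, cos φ sin λ, sin φ).
The central angle between the endpoints is δ = arccos(p₁·p₂) ≈ 1.722 rad (98.6°). The total great-circle distance is δ·R ≈ 1.722 × 6371 ≈ 10969 km, so the target fraction is f = 4600/10969 ≈ 0.419.
Interpolate at f ≈ 0.419 with slerp weights a = sin((1−f)δ)/sin δ ≈ 0.851, b = sin(fδ)/sin δ ≈ 0.668.
p = a·p₁ + b·p₂ ≈ (0.270, -0.570, 0.776); φ = arcsin(p_z) ≈ 50.88°, λ = atan2(p_y, p_x) ≈ -64.67°.

≈ 51°N, 65°W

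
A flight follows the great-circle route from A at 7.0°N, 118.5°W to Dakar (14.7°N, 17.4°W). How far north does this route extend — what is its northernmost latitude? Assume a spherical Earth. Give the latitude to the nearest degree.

≈ 18°N

The great circle lies in the plane with unit normal n̂ = (p₁ × p₂)/|p₁ × p₂|.
Here n̂_z ≈ +0.953; the vertex latitude is φ_max = arccos|n̂_z| ≈ 17.5°.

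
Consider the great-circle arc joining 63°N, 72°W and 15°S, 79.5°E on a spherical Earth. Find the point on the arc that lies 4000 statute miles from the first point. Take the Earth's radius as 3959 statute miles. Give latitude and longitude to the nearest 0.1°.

Write both endpoints as unit vectors p₁, p₂ with components (cos φ cos λ, cos φ sin λ, sin φ).
The central angle between the endpoints is δ = arccos(p₁·p₂) ≈ 2.234 rad (128.0°). The total great-circle distance is δ·R ≈ 2.234 × 3959 ≈ 8846 mi, so the target fraction is f = 4000/8846 ≈ 0.452.
Interpolate at f ≈ 0.452 with slerp weights a = sin((1−f)δ)/sin δ ≈ 1.194, b = sin(fδ)/sin δ ≈ 1.075.
p = a·p₁ + b·p₂ ≈ (0.357, 0.506, 0.785); φ = arcsin(p_z) ≈ 51.76°, λ = atan2(p_y, p_x) ≈ 54.80°.

≈ 51.8°N, 54.8°E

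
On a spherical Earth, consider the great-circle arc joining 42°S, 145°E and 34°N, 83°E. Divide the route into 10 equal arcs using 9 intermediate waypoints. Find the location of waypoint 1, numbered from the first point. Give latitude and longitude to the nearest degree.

≈ 35°S, 136°E

Write both endpoints as unit vectors p₁, p₂ with components (cos φ cos λ, cos φ sin λ, sin φ).
The central angle between the endpoints is δ = arccos(p₁·p₂) ≈ 1.656 rad (94.9°).
Interpolate at f = 1/10 with slerp weights a = sin((1−f)δ)/sin δ ≈ 1.000, b = sin(fδ)/sin δ ≈ 0.165.
p = a·p₁ + b·p₂ ≈ (-0.592, 0.563, -0.577); φ = arcsin(p_z) ≈ -35.23°, λ = atan2(p_y, p_x) ≈ 136.47°.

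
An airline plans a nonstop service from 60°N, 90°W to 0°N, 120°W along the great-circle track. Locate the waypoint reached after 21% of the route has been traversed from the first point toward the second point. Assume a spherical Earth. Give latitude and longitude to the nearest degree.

Convert each endpoint to a unit vector on the sphere (x = cos φ cos λ, y = cos φ sin λ, z = sin φ).
The central angle between the endpoints is δ = arccos(p₁·p₂) ≈ 1.123 rad (64.3°).
Interpolate at f = 0.21 with slerp weights a = sin((1−f)δ)/sin δ ≈ 0.860, b = sin(fδ)/sin δ ≈ 0.259.
p = a·p₁ + b·p₂ ≈ (-0.130, -0.655, 0.745); φ = arcsin(p_z) ≈ 48.15°, λ = atan2(p_y, p_x) ≈ -101.20°.

≈ 48°N, 101°W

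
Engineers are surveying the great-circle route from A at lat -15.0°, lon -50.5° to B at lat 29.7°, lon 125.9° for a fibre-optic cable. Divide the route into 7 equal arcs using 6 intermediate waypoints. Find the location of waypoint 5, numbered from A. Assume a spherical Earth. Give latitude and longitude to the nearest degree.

The haversine formula gives a central angle δ ≈ 2.879 rad (164.9°) between the endpoints.
Interpolate at f = 5/7 with slerp weights a = sin((1−f)δ)/sin δ ≈ 2.819, b = sin(fδ)/sin δ ≈ 3.402.
p = a·p₁ + b·p₂ ≈ (-0.001, 0.293, 0.956); φ = arcsin(p_z) ≈ 72.96°, λ = atan2(p_y, p_x) ≈ 90.21°.

≈ lat 73°, lon 90°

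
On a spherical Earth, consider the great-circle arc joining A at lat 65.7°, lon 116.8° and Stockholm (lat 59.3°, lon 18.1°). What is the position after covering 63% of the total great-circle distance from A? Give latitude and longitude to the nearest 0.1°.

≈ lat 69.3°, lon 45.4°

Write both endpoints as unit vectors p₁, p₂ with components (cos φ cos λ, cos φ sin λ, sin φ).
The central angle between the endpoints is δ = arccos(p₁·p₂) ≈ 0.720 rad (41.2°).
Interpolate at f = 0.63 with slerp weights a = sin((1−f)δ)/sin δ ≈ 0.399, b = sin(fδ)/sin δ ≈ 0.665.
p = a·p₁ + b·p₂ ≈ (0.248, 0.252, 0.935); φ = arcsin(p_z) ≈ 69.27°, λ = atan2(p_y, p_x) ≈ 45.42°.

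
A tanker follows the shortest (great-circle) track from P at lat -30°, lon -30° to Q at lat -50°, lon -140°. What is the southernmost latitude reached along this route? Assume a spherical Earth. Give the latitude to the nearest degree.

The great circle lies in the plane with unit normal n̂ = (p₁ × p₂)/|p₁ × p₂|.
Here n̂_z ≈ -0.533; the vertex latitude is φ_max = arccos|n̂_z| ≈ 57.8°.
Check via Clairaut: cos φ_max = |cos φ₁| · sin C = cos(30.0°)·sin(142.0°) ≈ 0.533, again giving ≈ 57.8°.

≈ -58°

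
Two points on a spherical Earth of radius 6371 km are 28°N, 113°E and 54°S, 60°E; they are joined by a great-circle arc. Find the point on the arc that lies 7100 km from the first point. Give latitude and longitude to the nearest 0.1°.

≈ 29.5°S, 84.0°E

Convert each endpoint to a unit vector on the sphere (x = cos φ cos λ, y = cos φ sin λ, z = sin φ).
The central angle between the endpoints is δ = arccos(p₁·p₂) ≈ 1.638 rad (93.9°). The total great-circle distance is δ·R ≈ 1.638 × 6371 ≈ 10438 km, so the target fraction is f = 7100/10438 ≈ 0.680.
Interpolate at f ≈ 0.680 with slerp weights a = sin((1−f)δ)/sin δ ≈ 0.501, b = sin(fδ)/sin δ ≈ 0.900.
p = a·p₁ + b·p₂ ≈ (0.091, 0.866, -0.492); φ = arcsin(p_z) ≈ -29.50°, λ = atan2(p_y, p_x) ≈ 83.97°.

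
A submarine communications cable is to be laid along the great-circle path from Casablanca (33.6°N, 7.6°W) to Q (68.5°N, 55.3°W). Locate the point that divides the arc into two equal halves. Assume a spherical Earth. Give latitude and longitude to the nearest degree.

≈ (53°N, 22°W)

Convert each endpoint to a unit vector on the sphere (x = cos φ cos λ, y = cos φ sin λ, z = sin φ).
The central angle between the endpoints is δ = arccos(p₁·p₂) ≈ 0.767 rad (43.9°).
Interpolate at f = 1/2 with slerp weights a = sin((1−f)δ)/sin δ ≈ 0.539, b = sin(fδ)/sin δ ≈ 0.539.
p = a·p₁ + b·p₂ ≈ (0.558, -0.222, 0.800); φ = arcsin(p_z) ≈ 53.12°, λ = atan2(p_y, p_x) ≈ -21.70°.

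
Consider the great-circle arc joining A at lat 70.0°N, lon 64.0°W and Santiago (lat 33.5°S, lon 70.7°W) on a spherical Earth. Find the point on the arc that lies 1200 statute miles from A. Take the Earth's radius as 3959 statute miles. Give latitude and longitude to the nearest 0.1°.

Write both endpoints as unit vectors p₁, p₂ with components (cos φ cos λ, cos φ sin λ, sin φ).
The central angle between the endpoints is δ = arccos(p₁·p₂) ≈ 1.808 rad (103.6°). The total great-circle distance is δ·R ≈ 1.808 × 3959 ≈ 7160 mi, so the target fraction is f = 1200/7160 ≈ 0.168.
Interpolate at f ≈ 0.168 with slerp weights a = sin((1−f)δ)/sin δ ≈ 1.027, b = sin(fδ)/sin δ ≈ 0.307.
p = a·p₁ + b·p₂ ≈ (0.239, -0.557, 0.795); φ = arcsin(p_z) ≈ 52.68°, λ = atan2(p_y, p_x) ≈ -66.83°.

≈ lat 52.7°N, lon 66.8°W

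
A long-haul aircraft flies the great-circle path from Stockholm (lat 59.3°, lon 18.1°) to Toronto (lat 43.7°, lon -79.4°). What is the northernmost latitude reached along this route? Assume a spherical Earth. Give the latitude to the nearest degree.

≈ 64°

The great circle lies in the plane with unit normal n̂ = (p₁ × p₂)/|p₁ × p₂|.
Here n̂_z ≈ -0.437; the vertex latitude is φ_max = arccos|n̂_z| ≈ 64.1°.
Check via Clairaut: cos φ_max = |cos φ₁| · sin C = cos(59.3°)·sin(58.8°) ≈ 0.437, again giving ≈ 64.1°.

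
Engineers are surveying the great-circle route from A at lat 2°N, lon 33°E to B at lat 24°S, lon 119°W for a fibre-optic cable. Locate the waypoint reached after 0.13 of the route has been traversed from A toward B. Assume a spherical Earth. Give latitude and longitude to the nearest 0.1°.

≈ lat 10.4°S, lon 18.7°E

Convert each endpoint to a unit vector on the sphere (x = cos φ cos λ, y = cos φ sin λ, z = sin φ).
The central angle between the endpoints is δ = arccos(p₁·p₂) ≈ 2.533 rad (145.1°).
Interpolate at f = 0.13 with slerp weights a = sin((1−f)δ)/sin δ ≈ 1.410, b = sin(fδ)/sin δ ≈ 0.565.
p = a·p₁ + b·p₂ ≈ (0.931, 0.316, -0.181); φ = arcsin(p_z) ≈ -10.41°, λ = atan2(p_y, p_x) ≈ 18.73°.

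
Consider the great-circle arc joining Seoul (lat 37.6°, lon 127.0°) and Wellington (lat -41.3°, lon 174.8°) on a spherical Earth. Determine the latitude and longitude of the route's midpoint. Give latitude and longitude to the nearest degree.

The haversine formula gives a central angle δ ≈ 1.574 rad (90.2°) between the endpoints.
Interpolate at f = 1/2 with slerp weights a = sin((1−f)δ)/sin δ ≈ 0.708, b = sin(fδ)/sin δ ≈ 0.708.
p = a·p₁ + b·p₂ ≈ (-0.867, 0.496, -0.035); φ = arcsin(p_z) ≈ -2.02°, λ = atan2(p_y, p_x) ≈ 150.23°.

≈ lat -2°, lon 150°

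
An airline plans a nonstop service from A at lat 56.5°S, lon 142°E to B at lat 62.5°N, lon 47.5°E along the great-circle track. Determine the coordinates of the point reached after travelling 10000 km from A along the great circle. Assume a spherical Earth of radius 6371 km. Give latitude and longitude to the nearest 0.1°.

≈ lat 22.9°N, lon 91.8°E

From cos δ = sin φ₁ sin φ₂ + cos φ₁ cos φ₂ cos Δλ, the central angle is δ ≈ 2.434 rad (139.4°). The total great-circle distance is δ·R ≈ 2.434 × 6371 ≈ 15504 km, so the target fraction is f = 10000/15504 ≈ 0.645.
Interpolate at f ≈ 0.645 with slerp weights a = sin((1−f)δ)/sin δ ≈ 1.169, b = sin(fδ)/sin δ ≈ 1.538.
p = a·p₁ + b·p₂ ≈ (-0.029, 0.921, 0.389); φ = arcsin(p_z) ≈ 22.88°, λ = atan2(p_y, p_x) ≈ 91.80°.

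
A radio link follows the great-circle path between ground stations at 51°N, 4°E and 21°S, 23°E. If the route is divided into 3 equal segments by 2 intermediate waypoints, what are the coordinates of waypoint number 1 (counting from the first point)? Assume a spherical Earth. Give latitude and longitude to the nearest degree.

≈ 27°N, 13°E

The haversine formula gives a central angle δ ≈ 1.290 rad (73.9°) between the endpoints.
Interpolate at f = 1/3 with slerp weights a = sin((1−f)δ)/sin δ ≈ 0.789, b = sin(fδ)/sin δ ≈ 0.434.
p = a·p₁ + b·p₂ ≈ (0.868, 0.193, 0.457); φ = arcsin(p_z) ≈ 27.23°, λ = atan2(p_y, p_x) ≈ 12.53°.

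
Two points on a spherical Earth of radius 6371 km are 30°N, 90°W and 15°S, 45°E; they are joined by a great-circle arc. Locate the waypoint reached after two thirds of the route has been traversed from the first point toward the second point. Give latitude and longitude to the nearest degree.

Convert each endpoint to a unit vector on the sphere (x = cos φ cos λ, y = cos φ sin λ, z = sin φ).
The central angle between the endpoints is δ = arccos(p₁·p₂) ≈ 2.376 rad (136.1°).
Interpolate at f = 2/3 with slerp weights a = sin((1−f)δ)/sin δ ≈ 1.027, b = sin(fδ)/sin δ ≈ 1.443.
p = a·p₁ + b·p₂ ≈ (0.985, 0.096, 0.140); φ = arcsin(p_z) ≈ 8.05°, λ = atan2(p_y, p_x) ≈ 5.57°.

≈ 8°N, 6°E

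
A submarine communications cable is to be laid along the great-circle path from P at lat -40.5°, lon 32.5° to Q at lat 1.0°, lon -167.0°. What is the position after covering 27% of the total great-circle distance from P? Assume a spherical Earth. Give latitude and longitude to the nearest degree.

The haversine formula gives a central angle δ ≈ 2.386 rad (136.7°) between the endpoints.
Interpolate at f = 0.27 with slerp weights a = sin((1−f)δ)/sin δ ≈ 1.437, b = sin(fδ)/sin δ ≈ 0.876.
p = a·p₁ + b·p₂ ≈ (0.068, 0.390, -0.918); φ = arcsin(p_z) ≈ -66.66°, λ = atan2(p_y, p_x) ≈ 80.07°.

≈ lat -67°, lon 80°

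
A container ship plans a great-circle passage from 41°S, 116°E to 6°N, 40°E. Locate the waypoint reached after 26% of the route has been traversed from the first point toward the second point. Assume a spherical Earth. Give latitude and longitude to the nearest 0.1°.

≈ 32.9°S, 90.7°E

Write both endpoints as unit vectors p₁, p₂ with components (cos φ cos λ, cos φ sin λ, sin φ).
The central angle between the endpoints is δ = arccos(p₁·p₂) ≈ 1.458 rad (83.5°).
Interpolate at f = 0.26 with slerp weights a = sin((1−f)δ)/sin δ ≈ 0.887, b = sin(fδ)/sin δ ≈ 0.372.
p = a·p₁ + b·p₂ ≈ (-0.010, 0.840, -0.543); φ = arcsin(p_z) ≈ -32.89°, λ = atan2(p_y, p_x) ≈ 90.67°.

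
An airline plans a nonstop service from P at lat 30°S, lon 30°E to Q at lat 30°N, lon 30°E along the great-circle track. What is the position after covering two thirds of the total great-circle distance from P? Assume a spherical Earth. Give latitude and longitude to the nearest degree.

≈ lat 10°N, lon 30°E

Convert each endpoint to a unit vector on the sphere (x = cos φ cos λ, y = cos φ sin λ, z = sin φ).
The central angle between the endpoints is δ = arccos(p₁·p₂) ≈ 1.047 rad (60.0°).
Interpolate at f = 2/3 with slerp weights a = sin((1−f)δ)/sin δ ≈ 0.395, b = sin(fδ)/sin δ ≈ 0.742.
p = a·p₁ + b·p₂ ≈ (0.853, 0.492, 0.174); φ = arcsin(p_z) ≈ 10.00°, λ = atan2(p_y, p_x) ≈ 30.00°.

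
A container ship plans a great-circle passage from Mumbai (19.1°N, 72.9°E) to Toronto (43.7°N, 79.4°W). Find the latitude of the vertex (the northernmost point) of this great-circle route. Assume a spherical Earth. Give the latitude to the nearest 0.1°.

The great circle lies in the plane with unit normal n̂ = (p₁ × p₂)/|p₁ × p₂|.
Here n̂_z ≈ -0.343; the vertex latitude is φ_max = arccos|n̂_z| ≈ 69.9°.
Check via Clairaut: cos φ_max = |cos φ₁| · sin C = cos(19.1°)·sin(21.3°) ≈ 0.343, again giving ≈ 69.9°.

≈ 69.9°N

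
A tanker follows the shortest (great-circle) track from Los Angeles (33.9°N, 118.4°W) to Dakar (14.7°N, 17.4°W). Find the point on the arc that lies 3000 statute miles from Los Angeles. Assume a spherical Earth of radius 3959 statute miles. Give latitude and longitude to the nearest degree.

The haversine formula gives a central angle δ ≈ 1.582 rad (90.7°) between the endpoints. The total great-circle distance is δ·R ≈ 1.582 × 3959 ≈ 6265 mi, so the target fraction is f = 3000/6265 ≈ 0.479.
Interpolate at f ≈ 0.479 with slerp weights a = sin((1−f)δ)/sin δ ≈ 0.734, b = sin(fδ)/sin δ ≈ 0.687.
p = a·p₁ + b·p₂ ≈ (0.345, -0.735, 0.584); φ = arcsin(p_z) ≈ 35.73°, λ = atan2(p_y, p_x) ≈ -64.89°.

≈ 36°N, 65°W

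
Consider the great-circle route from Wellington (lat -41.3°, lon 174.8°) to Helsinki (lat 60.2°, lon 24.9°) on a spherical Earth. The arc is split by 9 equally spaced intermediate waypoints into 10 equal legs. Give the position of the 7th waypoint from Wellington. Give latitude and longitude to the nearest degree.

≈ lat 52°, lon 114°

Convert each endpoint to a unit vector on the sphere (x = cos φ cos λ, y = cos φ sin λ, z = sin φ).
The central angle between the endpoints is δ = arccos(p₁·p₂) ≈ 2.681 rad (153.6°).
Interpolate at f = 7/10 with slerp weights a = sin((1−f)δ)/sin δ ≈ 1.620, b = sin(fδ)/sin δ ≈ 2.145.
p = a·p₁ + b·p₂ ≈ (-0.245, 0.559, 0.792); φ = arcsin(p_z) ≈ 52.37°, λ = atan2(p_y, p_x) ≈ 113.69°.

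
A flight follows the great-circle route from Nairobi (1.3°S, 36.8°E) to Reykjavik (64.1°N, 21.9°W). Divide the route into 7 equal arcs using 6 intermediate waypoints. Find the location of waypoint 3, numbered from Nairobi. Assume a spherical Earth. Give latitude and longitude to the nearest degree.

≈ 29°N, 23°E

Write both endpoints as unit vectors p₁, p₂ with components (cos φ cos λ, cos φ sin λ, sin φ).
The central angle between the endpoints is δ = arccos(p₁·p₂) ≈ 1.363 rad (78.1°).
Interpolate at f = 3/7 with slerp weights a = sin((1−f)δ)/sin δ ≈ 0.718, b = sin(fδ)/sin δ ≈ 0.564.
p = a·p₁ + b·p₂ ≈ (0.803, 0.338, 0.491); φ = arcsin(p_z) ≈ 29.39°, λ = atan2(p_y, p_x) ≈ 22.83°.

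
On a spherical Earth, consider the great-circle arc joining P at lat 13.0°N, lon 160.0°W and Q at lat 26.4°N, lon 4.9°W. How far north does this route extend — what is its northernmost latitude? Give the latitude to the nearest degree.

≈ 59°N

The great circle lies in the plane with unit normal n̂ = (p₁ × p₂)/|p₁ × p₂|.
Here n̂_z ≈ +0.509; the vertex latitude is φ_max = arccos|n̂_z| ≈ 59.4°.
Check via Clairaut: cos φ_max = |cos φ₁| · sin C = cos(13.0°)·sin(31.5°) ≈ 0.509, again giving ≈ 59.4°.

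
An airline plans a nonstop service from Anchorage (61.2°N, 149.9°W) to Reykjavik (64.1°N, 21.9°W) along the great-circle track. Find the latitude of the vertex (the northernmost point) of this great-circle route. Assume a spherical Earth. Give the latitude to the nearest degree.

The great circle lies in the plane with unit normal n̂ = (p₁ × p₂)/|p₁ × p₂|.
Here n̂_z ≈ +0.220; the vertex latitude is φ_max = arccos|n̂_z| ≈ 77.3°.
Check via Clairaut: cos φ_max = |cos φ₁| · sin C = cos(61.2°)·sin(27.2°) ≈ 0.220, again giving ≈ 77.3°.

≈ 77°N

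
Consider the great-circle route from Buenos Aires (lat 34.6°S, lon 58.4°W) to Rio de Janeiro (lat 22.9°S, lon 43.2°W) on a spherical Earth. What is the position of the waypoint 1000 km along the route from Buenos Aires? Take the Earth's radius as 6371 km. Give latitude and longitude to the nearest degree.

≈ lat 29°S, lon 50°W

Write both endpoints as unit vectors p₁, p₂ with components (cos φ cos λ, cos φ sin λ, sin φ).
The central angle between the endpoints is δ = arccos(p₁·p₂) ≈ 0.309 rad (17.7°). The total great-circle distance is δ·R ≈ 0.309 × 6371 ≈ 1967 km, so the target fraction is f = 1000/1967 ≈ 0.508.
Interpolate at f ≈ 0.508 with slerp weights a = sin((1−f)δ)/sin δ ≈ 0.498, b = sin(fδ)/sin δ ≈ 0.514.
p = a·p₁ + b·p₂ ≈ (0.560, -0.673, -0.483); φ = arcsin(p_z) ≈ -28.87°, λ = atan2(p_y, p_x) ≈ -50.25°.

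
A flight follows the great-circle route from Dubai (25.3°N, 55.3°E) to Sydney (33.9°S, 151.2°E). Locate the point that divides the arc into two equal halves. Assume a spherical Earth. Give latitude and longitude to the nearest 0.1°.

Convert each endpoint to a unit vector on the sphere (x = cos φ cos λ, y = cos φ sin λ, z = sin φ).
The central angle between the endpoints is δ = arccos(p₁·p₂) ≈ 1.892 rad (108.4°).
Interpolate at f = 1/2 with slerp weights a = sin((1−f)δ)/sin δ ≈ 0.855, b = sin(fδ)/sin δ ≈ 0.855.
p = a·p₁ + b·p₂ ≈ (-0.182, 0.977, -0.111); φ = arcsin(p_z) ≈ -6.40°, λ = atan2(p_y, p_x) ≈ 100.54°.

≈ (6.4°S, 100.5°E)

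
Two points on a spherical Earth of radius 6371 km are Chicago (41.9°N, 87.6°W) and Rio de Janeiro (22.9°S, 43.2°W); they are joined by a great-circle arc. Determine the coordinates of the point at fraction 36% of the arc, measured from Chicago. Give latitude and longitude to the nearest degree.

≈ (19°N, 69°W)

Write both endpoints as unit vectors p₁, p₂ with components (cos φ cos λ, cos φ sin λ, sin φ).
The central angle between the endpoints is δ = arccos(p₁·p₂) ≈ 1.339 rad (76.7°).
Interpolate at f = 0.36 with slerp weights a = sin((1−f)δ)/sin δ ≈ 0.777, b = sin(fδ)/sin δ ≈ 0.476.
p = a·p₁ + b·p₂ ≈ (0.344, -0.878, 0.333); φ = arcsin(p_z) ≈ 19.47°, λ = atan2(p_y, p_x) ≈ -68.60°.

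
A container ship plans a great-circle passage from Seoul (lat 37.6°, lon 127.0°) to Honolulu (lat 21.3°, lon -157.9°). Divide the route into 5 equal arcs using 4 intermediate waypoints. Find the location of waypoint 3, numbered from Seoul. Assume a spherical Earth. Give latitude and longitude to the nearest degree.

≈ lat 33°, lon 176°

From cos δ = sin φ₁ sin φ₂ + cos φ₁ cos φ₂ cos Δλ, the central angle is δ ≈ 1.147 rad (65.7°).
Interpolate at f = 3/5 with slerp weights a = sin((1−f)δ)/sin δ ≈ 0.486, b = sin(fδ)/sin δ ≈ 0.697.
p = a·p₁ + b·p₂ ≈ (-0.833, 0.063, 0.550); φ = arcsin(p_z) ≈ 33.33°, λ = atan2(p_y, p_x) ≈ 175.66°.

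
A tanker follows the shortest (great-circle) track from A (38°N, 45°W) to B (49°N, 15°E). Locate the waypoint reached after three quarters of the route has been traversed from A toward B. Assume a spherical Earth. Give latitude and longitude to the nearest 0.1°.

≈ (49.5°N, 1.7°W)

Write both endpoints as unit vectors p₁, p₂ with components (cos φ cos λ, cos φ sin λ, sin φ).
The central angle between the endpoints is δ = arccos(p₁·p₂) ≈ 0.762 rad (43.7°).
Interpolate at f = 3/4 with slerp weights a = sin((1−f)δ)/sin δ ≈ 0.274, b = sin(fδ)/sin δ ≈ 0.784.
p = a·p₁ + b·p₂ ≈ (0.649, -0.020, 0.760); φ = arcsin(p_z) ≈ 49.48°, λ = atan2(p_y, p_x) ≈ -1.75°.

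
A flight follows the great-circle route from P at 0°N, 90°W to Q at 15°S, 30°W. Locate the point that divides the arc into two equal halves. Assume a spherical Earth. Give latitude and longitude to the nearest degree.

From cos δ = sin φ₁ sin φ₂ + cos φ₁ cos φ₂ cos Δλ, the central angle is δ ≈ 1.067 rad (61.1°).
Interpolate at f = 1/2 with slerp weights a = sin((1−f)δ)/sin δ ≈ 0.581, b = sin(fδ)/sin δ ≈ 0.581.
p = a·p₁ + b·p₂ ≈ (0.486, -0.861, -0.150); φ = arcsin(p_z) ≈ -8.64°, λ = atan2(p_y, p_x) ≈ -60.57°.

≈ 9°S, 61°W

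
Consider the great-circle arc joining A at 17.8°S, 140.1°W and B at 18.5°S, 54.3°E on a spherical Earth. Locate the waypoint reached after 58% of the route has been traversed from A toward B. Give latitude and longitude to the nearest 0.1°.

The haversine formula gives a central angle δ ≈ 2.462 rad (141.0°) between the endpoints.
Interpolate at f = 0.58 with slerp weights a = sin((1−f)δ)/sin δ ≈ 1.367, b = sin(fδ)/sin δ ≈ 1.574.
p = a·p₁ + b·p₂ ≈ (-0.127, 0.378, -0.917); φ = arcsin(p_z) ≈ -66.52°, λ = atan2(p_y, p_x) ≈ 108.60°.

≈ 66.5°S, 108.6°E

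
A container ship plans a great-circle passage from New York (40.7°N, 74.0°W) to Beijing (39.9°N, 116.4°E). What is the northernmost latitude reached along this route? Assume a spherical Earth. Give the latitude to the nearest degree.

The great circle lies in the plane with unit normal n̂ = (p₁ × p₂)/|p₁ × p₂|.
Here n̂_z ≈ -0.106; the vertex latitude is φ_max = arccos|n̂_z| ≈ 83.9°.

≈ 84°N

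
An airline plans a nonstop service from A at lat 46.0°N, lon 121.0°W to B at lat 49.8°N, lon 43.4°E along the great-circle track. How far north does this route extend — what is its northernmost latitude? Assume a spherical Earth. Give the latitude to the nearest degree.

The great circle lies in the plane with unit normal n̂ = (p₁ × p₂)/|p₁ × p₂|.
Here n̂_z ≈ +0.121; the vertex latitude is φ_max = arccos|n̂_z| ≈ 83.0°.
Check via Clairaut: cos φ_max = |cos φ₁| · sin C = cos(46.0°)·sin(10.1°) ≈ 0.121, again giving ≈ 83.0°.

≈ 83°N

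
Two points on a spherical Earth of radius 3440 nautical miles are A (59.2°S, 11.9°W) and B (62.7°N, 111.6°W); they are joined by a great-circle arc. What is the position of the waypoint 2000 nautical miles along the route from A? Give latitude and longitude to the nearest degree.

Convert each endpoint to a unit vector on the sphere (x = cos φ cos λ, y = cos φ sin λ, z = sin φ).
The central angle between the endpoints is δ = arccos(p₁·p₂) ≈ 2.503 rad (143.4°). The total great-circle distance is δ·R ≈ 2.503 × 3440 ≈ 8610 nmi, so the target fraction is f = 2000/8610 ≈ 0.232.
Interpolate at f ≈ 0.232 with slerp weights a = sin((1−f)δ)/sin δ ≈ 1.575, b = sin(fδ)/sin δ ≈ 0.921.
p = a·p₁ + b·p₂ ≈ (0.634, -0.559, -0.535); φ = arcsin(p_z) ≈ -32.31°, λ = atan2(p_y, p_x) ≈ -41.42°.

≈ (32°S, 41°W)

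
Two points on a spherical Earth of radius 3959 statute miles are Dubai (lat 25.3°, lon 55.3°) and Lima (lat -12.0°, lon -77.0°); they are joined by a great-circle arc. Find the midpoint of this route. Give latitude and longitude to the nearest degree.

≈ lat 16°, lon -16°

Write both endpoints as unit vectors p₁, p₂ with components (cos φ cos λ, cos φ sin λ, sin φ).
The central angle between the endpoints is δ = arccos(p₁·p₂) ≈ 2.324 rad (133.2°).
Interpolate at f = 1/2 with slerp weights a = sin((1−f)δ)/sin δ ≈ 1.258, b = sin(fδ)/sin δ ≈ 1.258.
p = a·p₁ + b·p₂ ≈ (0.924, -0.264, 0.276); φ = arcsin(p_z) ≈ 16.02°, λ = atan2(p_y, p_x) ≈ -15.94°.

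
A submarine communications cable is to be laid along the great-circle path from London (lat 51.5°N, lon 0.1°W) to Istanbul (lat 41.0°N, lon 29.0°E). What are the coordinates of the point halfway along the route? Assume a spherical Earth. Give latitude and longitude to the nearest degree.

The haversine formula gives a central angle δ ≈ 0.393 rad (22.5°) between the endpoints.
Interpolate at f = 1/2 with slerp weights a = sin((1−f)δ)/sin δ ≈ 0.510, b = sin(fδ)/sin δ ≈ 0.510.
p = a·p₁ + b·p₂ ≈ (0.654, 0.186, 0.733); φ = arcsin(p_z) ≈ 47.17°, λ = atan2(p_y, p_x) ≈ 15.88°.

≈ lat 47°N, lon 16°E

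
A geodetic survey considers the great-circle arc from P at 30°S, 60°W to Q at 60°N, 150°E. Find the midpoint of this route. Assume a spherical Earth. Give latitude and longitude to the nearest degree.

Write both endpoints as unit vectors p₁, p₂ with components (cos φ cos λ, cos φ sin λ, sin φ).
The central angle between the endpoints is δ = arccos(p₁·p₂) ≈ 2.512 rad (143.9°).
Interpolate at f = 1/2 with slerp weights a = sin((1−f)δ)/sin δ ≈ 1.614, b = sin(fδ)/sin δ ≈ 1.614.
p = a·p₁ + b·p₂ ≈ (0.000, -0.807, 0.591); φ = arcsin(p_z) ≈ 36.21°, λ = atan2(p_y, p_x) ≈ -90.00°.

≈ 36°N, 90°W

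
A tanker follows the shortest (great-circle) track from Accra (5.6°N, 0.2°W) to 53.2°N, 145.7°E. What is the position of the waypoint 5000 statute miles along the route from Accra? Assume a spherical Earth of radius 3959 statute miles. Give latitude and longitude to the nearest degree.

≈ 66°N, 58°E

The haversine formula gives a central angle δ ≈ 1.999 rad (114.6°) between the endpoints. The total great-circle distance is δ·R ≈ 1.999 × 3959 ≈ 7915 mi, so the target fraction is f = 5000/7915 ≈ 0.632.
Interpolate at f ≈ 0.632 with slerp weights a = sin((1−f)δ)/sin δ ≈ 0.738, b = sin(fδ)/sin δ ≈ 1.048.
p = a·p₁ + b·p₂ ≈ (0.216, 0.351, 0.911); φ = arcsin(p_z) ≈ 65.64°, λ = atan2(p_y, p_x) ≈ 58.36°.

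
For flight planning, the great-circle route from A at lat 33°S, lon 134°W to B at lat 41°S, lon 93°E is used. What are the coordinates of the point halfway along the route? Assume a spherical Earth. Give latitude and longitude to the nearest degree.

Write both endpoints as unit vectors p₁, p₂ with components (cos φ cos λ, cos φ sin λ, sin φ).
The central angle between the endpoints is δ = arccos(p₁·p₂) ≈ 1.645 rad (94.3°).
Interpolate at f = 1/2 with slerp weights a = sin((1−f)δ)/sin δ ≈ 0.735, b = sin(fδ)/sin δ ≈ 0.735.
p = a·p₁ + b·p₂ ≈ (-0.457, 0.111, -0.882); φ = arcsin(p_z) ≈ -61.94°, λ = atan2(p_y, p_x) ≈ 166.41°.

≈ lat 62°S, lon 166°E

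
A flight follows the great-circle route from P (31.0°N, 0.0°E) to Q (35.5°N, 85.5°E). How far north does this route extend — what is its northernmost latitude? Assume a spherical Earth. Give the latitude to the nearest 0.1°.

The great circle lies in the plane with unit normal n̂ = (p₁ × p₂)/|p₁ × p₂|.
Here n̂_z ≈ +0.744; the vertex latitude is φ_max = arccos|n̂_z| ≈ 41.9°.
Check via Clairaut: cos φ_max = |cos φ₁| · sin C = cos(31.0°)·sin(60.2°) ≈ 0.744, again giving ≈ 41.9°.

≈ 41.9°N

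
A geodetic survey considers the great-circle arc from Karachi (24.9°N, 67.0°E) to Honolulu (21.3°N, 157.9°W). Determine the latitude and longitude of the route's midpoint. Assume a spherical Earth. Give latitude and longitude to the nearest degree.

Convert each endpoint to a unit vector on the sphere (x = cos φ cos λ, y = cos φ sin λ, z = sin φ).
The central angle between the endpoints is δ = arccos(p₁·p₂) ≈ 2.033 rad (116.5°).
Interpolate at f = 1/2 with slerp weights a = sin((1−f)δ)/sin δ ≈ 0.950, b = sin(fδ)/sin δ ≈ 0.950.
p = a·p₁ + b·p₂ ≈ (-0.483, 0.460, 0.745); φ = arcsin(p_z) ≈ 48.15°, λ = atan2(p_y, p_x) ≈ 136.41°.

≈ 48°N, 136°E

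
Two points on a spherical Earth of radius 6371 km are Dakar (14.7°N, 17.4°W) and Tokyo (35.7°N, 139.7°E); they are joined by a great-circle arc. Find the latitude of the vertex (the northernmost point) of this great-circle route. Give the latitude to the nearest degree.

The great circle lies in the plane with unit normal n̂ = (p₁ × p₂)/|p₁ × p₂|.
Here n̂_z ≈ +0.374; the vertex latitude is φ_max = arccos|n̂_z| ≈ 68.1°.
Check via Clairaut: cos φ_max = |cos φ₁| · sin C = cos(14.7°)·sin(22.7°) ≈ 0.374, again giving ≈ 68.1°.

≈ 68°N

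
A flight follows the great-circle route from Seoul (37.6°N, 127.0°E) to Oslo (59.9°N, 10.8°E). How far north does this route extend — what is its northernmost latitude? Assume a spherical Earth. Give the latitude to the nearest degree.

The great circle lies in the plane with unit normal n̂ = (p₁ × p₂)/|p₁ × p₂|.
Here n̂_z ≈ -0.381; the vertex latitude is φ_max = arccos|n̂_z| ≈ 67.6°.

≈ 68°N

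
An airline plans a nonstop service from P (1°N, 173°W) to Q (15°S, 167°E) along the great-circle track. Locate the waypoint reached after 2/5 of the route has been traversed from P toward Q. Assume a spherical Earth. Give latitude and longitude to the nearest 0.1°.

The haversine formula gives a central angle δ ≈ 0.444 rad (25.4°) between the endpoints.
Interpolate at f = 2/5 with slerp weights a = sin((1−f)δ)/sin δ ≈ 0.613, b = sin(fδ)/sin δ ≈ 0.411.
p = a·p₁ + b·p₂ ≈ (-0.995, 0.015, -0.096); φ = arcsin(p_z) ≈ -5.49°, λ = atan2(p_y, p_x) ≈ 179.15°.

≈ (5.5°S, 179.2°E)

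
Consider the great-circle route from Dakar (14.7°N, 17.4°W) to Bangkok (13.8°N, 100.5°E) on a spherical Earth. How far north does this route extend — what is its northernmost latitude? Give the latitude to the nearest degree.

The great circle lies in the plane with unit normal n̂ = (p₁ × p₂)/|p₁ × p₂|.
Here n̂_z ≈ +0.897; the vertex latitude is φ_max = arccos|n̂_z| ≈ 26.2°.
Check via Clairaut: cos φ_max = |cos φ₁| · sin C = cos(14.7°)·sin(68.0°) ≈ 0.897, again giving ≈ 26.2°.

≈ 26°N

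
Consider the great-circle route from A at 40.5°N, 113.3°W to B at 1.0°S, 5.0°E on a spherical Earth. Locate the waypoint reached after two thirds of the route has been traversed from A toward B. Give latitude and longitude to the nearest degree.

From cos δ = sin φ₁ sin φ₂ + cos φ₁ cos φ₂ cos Δλ, the central angle is δ ≈ 1.952 rad (111.8°).
Interpolate at f = 2/3 with slerp weights a = sin((1−f)δ)/sin δ ≈ 0.652, b = sin(fδ)/sin δ ≈ 1.038.
p = a·p₁ + b·p₂ ≈ (0.838, -0.365, 0.406); φ = arcsin(p_z) ≈ 23.93°, λ = atan2(p_y, p_x) ≈ -23.55°.

≈ 24°N, 24°W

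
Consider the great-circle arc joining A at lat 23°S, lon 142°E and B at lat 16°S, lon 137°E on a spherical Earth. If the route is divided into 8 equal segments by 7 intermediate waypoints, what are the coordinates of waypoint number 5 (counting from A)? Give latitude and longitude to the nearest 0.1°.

Convert each endpoint to a unit vector on the sphere (x = cos φ cos λ, y = cos φ sin λ, z = sin φ).
The central angle between the endpoints is δ = arccos(p₁·p₂) ≈ 0.147 rad (8.4°).
Interpolate at f = 5/8 with slerp weights a = sin((1−f)δ)/sin δ ≈ 0.376, b = sin(fδ)/sin δ ≈ 0.626.
p = a·p₁ + b·p₂ ≈ (-0.713, 0.624, -0.320); φ = arcsin(p_z) ≈ -18.64°, λ = atan2(p_y, p_x) ≈ 138.83°.

≈ lat 18.6°S, lon 138.8°E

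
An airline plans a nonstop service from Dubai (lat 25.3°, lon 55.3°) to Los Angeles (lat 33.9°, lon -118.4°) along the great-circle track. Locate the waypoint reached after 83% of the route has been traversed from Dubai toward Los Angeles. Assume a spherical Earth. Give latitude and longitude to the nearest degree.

≈ lat 54°, lon -114°

From cos δ = sin φ₁ sin φ₂ + cos φ₁ cos φ₂ cos Δλ, the central angle is δ ≈ 2.103 rad (120.5°).
Interpolate at f = 0.83 with slerp weights a = sin((1−f)δ)/sin δ ≈ 0.406, b = sin(fδ)/sin δ ≈ 1.143.
p = a·p₁ + b·p₂ ≈ (-0.242, -0.533, 0.811); φ = arcsin(p_z) ≈ 54.20°, λ = atan2(p_y, p_x) ≈ -114.45°.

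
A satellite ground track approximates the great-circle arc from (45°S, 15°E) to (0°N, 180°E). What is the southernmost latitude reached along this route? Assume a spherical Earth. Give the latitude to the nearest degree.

The great circle lies in the plane with unit normal n̂ = (p₁ × p₂)/|p₁ × p₂|.
Here n̂_z ≈ +0.251; the vertex latitude is φ_max = arccos|n̂_z| ≈ 75.5°.
Check via Clairaut: cos φ_max = |cos φ₁| · sin C = cos(45.0°)·sin(159.2°) ≈ 0.251, again giving ≈ 75.5°.

≈ 75°S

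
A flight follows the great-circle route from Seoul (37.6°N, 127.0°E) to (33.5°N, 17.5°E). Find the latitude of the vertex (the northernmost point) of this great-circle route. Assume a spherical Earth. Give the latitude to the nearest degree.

≈ 51°N

The great circle lies in the plane with unit normal n̂ = (p₁ × p₂)/|p₁ × p₂|.
Here n̂_z ≈ -0.627; the vertex latitude is φ_max = arccos|n̂_z| ≈ 51.2°.
Check via Clairaut: cos φ_max = |cos φ₁| · sin C = cos(37.6°)·sin(52.3°) ≈ 0.627, again giving ≈ 51.2°.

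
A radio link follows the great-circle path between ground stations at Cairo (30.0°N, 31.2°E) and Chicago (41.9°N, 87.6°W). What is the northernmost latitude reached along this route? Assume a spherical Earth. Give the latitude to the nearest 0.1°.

≈ 55.6°N

The great circle lies in the plane with unit normal n̂ = (p₁ × p₂)/|p₁ × p₂|.
Here n̂_z ≈ -0.565; the vertex latitude is φ_max = arccos|n̂_z| ≈ 55.6°.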